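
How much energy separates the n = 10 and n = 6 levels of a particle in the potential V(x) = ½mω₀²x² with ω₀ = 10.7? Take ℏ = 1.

E_n = ℏω₀(n + ½), so ΔE = (10 − 6) ℏω₀ = 4 × 10.7 = 42.80.

ΔE = 42.8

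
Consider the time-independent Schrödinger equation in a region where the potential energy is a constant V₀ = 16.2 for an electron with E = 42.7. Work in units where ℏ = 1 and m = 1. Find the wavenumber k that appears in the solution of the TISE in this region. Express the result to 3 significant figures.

With E > V₀ the solution is oscillatory, ψ ∝ e^{±ikx} with k = √(2m(E − V₀))/ℏ.
k = √(2 × 1 × 26.5) = 7.280.

k = 7.28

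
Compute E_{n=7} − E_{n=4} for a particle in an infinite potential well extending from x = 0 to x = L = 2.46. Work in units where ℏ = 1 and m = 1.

E_n = n²π²ℏ²/(2mL²), so ΔE = (7² − 4²) π²ℏ²/(2mL²).
ΔE = 33 × π² / (2 × 1 × 2.46²) = 26.91.

ΔE = 26.9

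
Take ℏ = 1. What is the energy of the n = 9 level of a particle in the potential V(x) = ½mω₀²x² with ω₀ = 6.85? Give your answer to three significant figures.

E = 65.1

Using E_n = (n + ½)ℏω₀: E_9 = 9.5 × 6.85 = 65.08.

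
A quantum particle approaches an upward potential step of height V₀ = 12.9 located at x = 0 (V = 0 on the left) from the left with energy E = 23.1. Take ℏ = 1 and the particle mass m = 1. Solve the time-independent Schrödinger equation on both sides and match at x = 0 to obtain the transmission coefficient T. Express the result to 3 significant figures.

T = 0.959

On each side the TISE gives plane waves with k = √(2m(E − V))/ℏ: k₁ = √(2·1·23.1) = 6.797, k₂ = √(2·1·10.2) = 4.517.
Matching ψ and ψ′ at x = 0 gives r = (k₁ − k₂)/(k₁ + k₂), so R = r² = 0.04063 and T = 1 − R = 0.9594.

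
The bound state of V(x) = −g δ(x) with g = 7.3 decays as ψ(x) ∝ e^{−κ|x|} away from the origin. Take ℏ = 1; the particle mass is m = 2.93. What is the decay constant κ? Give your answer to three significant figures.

Integrate −(ℏ²/2m)ψ'' − gδ(x)ψ = Eψ from −ε to +ε: the ψ'' term gives ψ'(0⁺) − ψ'(0⁻) and the δ term gives −(2mg/ℏ²)ψ(0).
With ψ ∝ e^{−κ|x|} this yields −2κ = −2mg/ℏ², so κ = mg/ℏ² = 21.39.

κ = 21.4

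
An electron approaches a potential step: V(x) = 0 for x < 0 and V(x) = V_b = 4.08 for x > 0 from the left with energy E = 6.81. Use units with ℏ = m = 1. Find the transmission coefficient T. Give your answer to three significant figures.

The wavenumbers are k₁ = √(2mE)/ℏ = 3.691 on the left and k₂ = √(2m(E − V_b))/ℏ = 2.337 on the right.
Matching ψ and ψ′ at x = 0 gives r = (k₁ − k₂)/(k₁ + k₂), so R = r² = 0.05046 and T = 1 − R = 0.9495.

T = 0.950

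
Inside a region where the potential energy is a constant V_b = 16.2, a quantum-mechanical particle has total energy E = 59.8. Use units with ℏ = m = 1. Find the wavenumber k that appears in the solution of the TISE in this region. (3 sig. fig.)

With E > V_b the solution is oscillatory, ψ ∝ e^{±ikx} with k = √(2m(E − V_b))/ℏ.
k = √(2 × 1 × 43.6) = 9.338.

k = 9.34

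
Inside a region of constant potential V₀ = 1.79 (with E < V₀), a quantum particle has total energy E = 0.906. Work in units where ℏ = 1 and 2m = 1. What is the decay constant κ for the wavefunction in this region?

Since E < V₀ the TISE in this region is ψ'' = κ²ψ with κ = √(2m(V₀ − E))/ℏ.
κ = √(2 × 0.5 × 0.884) = 0.9402.

κ = 0.940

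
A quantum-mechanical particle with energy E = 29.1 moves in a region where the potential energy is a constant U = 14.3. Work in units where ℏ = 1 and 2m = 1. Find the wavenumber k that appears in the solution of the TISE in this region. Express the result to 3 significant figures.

k = 3.85

With E > U the solution is oscillatory, ψ ∝ e^{±ikx} with k = √(2m(E − U))/ℏ.
k = √(2 × 0.5 × 14.8) = 3.847.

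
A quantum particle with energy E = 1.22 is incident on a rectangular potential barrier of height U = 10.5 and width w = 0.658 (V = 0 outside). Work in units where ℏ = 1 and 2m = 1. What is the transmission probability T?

T = 0.0300

E < U: inside the barrier ψ ∝ e^{±κx} with κ = √(2m(U − E))/ℏ = 3.046.
κw = 2.004, sinh(κw) = 3.644.
The exact tunnelling result is T⁻¹ = 1 + U² sinh²(κw) / [4E(U − E)] = 33.32, so T = 0.0300.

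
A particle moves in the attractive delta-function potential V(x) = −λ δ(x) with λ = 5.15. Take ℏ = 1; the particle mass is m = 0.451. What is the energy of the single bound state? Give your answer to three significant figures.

E = -5.98

For x ≠ 0 the bound state is ψ ∝ e^{−κ|x|}; integrating the TISE across the delta gives the cusp condition 2κ = 2mλ/ℏ², so κ = 2.323.
Then E = −ℏ²κ²/(2m) = −mλ²/(2ℏ²) = -5.981.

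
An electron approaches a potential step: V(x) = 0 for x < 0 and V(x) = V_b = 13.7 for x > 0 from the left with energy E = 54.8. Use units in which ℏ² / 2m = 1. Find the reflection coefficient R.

R = 0.00515

The wavenumbers are k₁ = √(2mE)/ℏ = 7.403 on the left and k₂ = √(2m(E − V_b))/ℏ = 6.411 on the right.
Continuity of ψ and ψ′ at the step yields the reflection amplitude r = (k₁ − k₂)/(k₁ + k₂) = 0.07180; thus R = |r|² = 0.005155, T = 0.9948.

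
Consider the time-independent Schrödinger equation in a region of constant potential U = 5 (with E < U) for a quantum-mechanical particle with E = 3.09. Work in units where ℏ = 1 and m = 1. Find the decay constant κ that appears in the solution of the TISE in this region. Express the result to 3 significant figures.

Since E < U the TISE in this region is ψ'' = κ²ψ with κ = √(2m(U − E))/ℏ.
κ = √(2 × 1 × 1.91) = 1.954.

κ = 1.95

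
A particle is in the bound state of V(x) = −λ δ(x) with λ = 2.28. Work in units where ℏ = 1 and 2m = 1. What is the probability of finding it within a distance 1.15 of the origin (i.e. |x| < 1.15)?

P = 0.927

The normalised bound state is ψ = √κ e^{−κ|x|} with κ = mλ/ℏ² = 1.140.
P(|x| < d) = ∫_{−d}^{d} κ e^{−2κ|x|} dx = 1 − e^{−2κd} = 1 − e^{−2.622} = 0.9273.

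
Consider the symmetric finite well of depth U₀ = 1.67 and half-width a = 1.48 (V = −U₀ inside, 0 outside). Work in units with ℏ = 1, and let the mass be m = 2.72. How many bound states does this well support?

The dimensionless depth is z₀ = a√(2mU₀)/ℏ = 1.48 × √(9.085) = 4.461.
A new bound state (alternating even/odd) appears each time z₀ passes a multiple of π/2, so N = ⌊2z₀/π⌋ + 1 = ⌊2.840⌋ + 1 = 3.

N = 3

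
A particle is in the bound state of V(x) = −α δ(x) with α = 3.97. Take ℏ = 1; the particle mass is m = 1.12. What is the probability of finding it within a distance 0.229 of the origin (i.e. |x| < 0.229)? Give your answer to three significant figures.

P = 0.870

The normalised bound state is ψ = √κ e^{−κ|x|} with κ = mα/ℏ² = 4.446.
P(|x| < d) = ∫_{−d}^{d} κ e^{−2κ|x|} dx = 1 − e^{−2κd} = 1 − e^{−2.036} = 0.8695.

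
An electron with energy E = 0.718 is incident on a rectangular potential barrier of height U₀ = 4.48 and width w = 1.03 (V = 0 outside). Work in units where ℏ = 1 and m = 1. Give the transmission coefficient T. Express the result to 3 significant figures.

E < U₀: inside the barrier ψ ∝ e^{±κx} with κ = √(2m(U₀ − E))/ℏ = 2.743.
κw = 2.825, sinh(κw) = 8.403.
Matching ψ, ψ′ at both faces gives T = [1 + U₀² sinh²(κw) / (4E(U₀ − E))]⁻¹ = 1/132.2 = 0.00757.

T = 0.00757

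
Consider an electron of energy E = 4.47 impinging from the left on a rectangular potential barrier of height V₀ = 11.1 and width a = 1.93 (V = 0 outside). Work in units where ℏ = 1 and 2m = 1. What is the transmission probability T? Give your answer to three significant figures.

E < V₀: inside the barrier ψ ∝ e^{±κx} with κ = √(2m(V₀ − E))/ℏ = 2.575.
κa = 4.970, sinh(κa) = 71.98.
Matching ψ, ψ′ at both faces gives T = [1 + V₀² sinh²(κa) / (4E(V₀ − E))]⁻¹ = 1/5385 = 0.000186.

T = 0.000186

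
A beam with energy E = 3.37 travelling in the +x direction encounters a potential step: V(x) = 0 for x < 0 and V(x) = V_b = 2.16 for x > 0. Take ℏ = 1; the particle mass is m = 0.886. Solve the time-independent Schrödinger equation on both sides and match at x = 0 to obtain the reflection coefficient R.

R = 0.0628

On each side the TISE gives plane waves with k = √(2m(E − V))/ℏ: k₁ = √(2·0.886·3.37) = 2.444, k₂ = √(2·0.886·1.21) = 1.464.
Continuity of ψ and ψ′ at the step yields the reflection amplitude r = (k₁ − k₂)/(k₁ + k₂) = 0.2506; thus R = |r|² = 0.06281, T = 0.9372.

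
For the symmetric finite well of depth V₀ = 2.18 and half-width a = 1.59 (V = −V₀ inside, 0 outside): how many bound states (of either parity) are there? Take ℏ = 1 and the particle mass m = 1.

Define the well-strength parameter z₀ = (a/ℏ)√(2mV₀) = 1.59 × √(2·1·2.18) = 3.320.
A new bound state (alternating even/odd) appears each time z₀ passes a multiple of π/2, so N = ⌊2z₀/π⌋ + 1 = ⌊2.114⌋ + 1 = 3.

N = 3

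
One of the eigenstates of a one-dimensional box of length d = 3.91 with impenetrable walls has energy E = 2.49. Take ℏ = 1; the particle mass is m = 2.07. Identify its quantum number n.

For an infinite well E_n = n²π²ℏ²/(2md²), so n = (d/πℏ)√(2mE).
n = (3.91/π) × √(2 × 2.07 × 2.49) = 3.996 → n = 4.

n = 4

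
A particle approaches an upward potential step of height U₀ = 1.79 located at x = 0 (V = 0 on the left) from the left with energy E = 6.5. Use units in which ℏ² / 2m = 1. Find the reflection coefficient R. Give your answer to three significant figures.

R = 0.00646

On each side the TISE gives plane waves with k = √(2m(E − V))/ℏ: k₁ = √(2·½·6.5) = 2.550, k₂ = √(2·½·4.71) = 2.170.
Continuity of ψ and ψ′ at the step yields the reflection amplitude r = (k₁ − k₂)/(k₁ + k₂) = 0.08035; thus R = |r|² = 0.006457, T = 0.9935.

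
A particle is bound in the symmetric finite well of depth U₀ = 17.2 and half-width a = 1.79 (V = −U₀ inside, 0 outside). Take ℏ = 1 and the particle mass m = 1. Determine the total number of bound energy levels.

The dimensionless depth is z₀ = a√(2mU₀)/ℏ = 1.79 × √(34.40) = 10.50.
A new bound state (alternating even/odd) appears each time z₀ passes a multiple of π/2, so N = ⌊2z₀/π⌋ + 1 = ⌊6.684⌋ + 1 = 7.

N = 7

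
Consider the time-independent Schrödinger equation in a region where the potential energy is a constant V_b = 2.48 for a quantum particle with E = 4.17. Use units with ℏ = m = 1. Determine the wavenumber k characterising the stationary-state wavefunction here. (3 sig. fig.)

k = 1.84

With E > V_b the solution is oscillatory, ψ ∝ e^{±ikx} with k = √(2m(E − V_b))/ℏ.
k = √(2 × 1 × 1.69) = 1.838.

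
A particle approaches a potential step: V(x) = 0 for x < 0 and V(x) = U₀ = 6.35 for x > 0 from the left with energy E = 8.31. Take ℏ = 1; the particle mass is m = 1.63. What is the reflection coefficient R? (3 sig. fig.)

The wavenumbers are k₁ = √(2mE)/ℏ = 5.205 on the left and k₂ = √(2m(E − U₀))/ℏ = 2.528 on the right.
Continuity of ψ and ψ′ at the step yields the reflection amplitude r = (k₁ − k₂)/(k₁ + k₂) = 0.3462; thus R = |r|² = 0.1199, T = 0.8801.

R = 0.120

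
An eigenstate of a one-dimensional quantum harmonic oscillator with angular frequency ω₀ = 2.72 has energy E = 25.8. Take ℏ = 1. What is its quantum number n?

n = 9

E_n = ℏω₀(n + ½) ⇒ n = E/(ℏω₀) − ½ = 25.8/2.72 − 0.5 = 8.985 → n = 9.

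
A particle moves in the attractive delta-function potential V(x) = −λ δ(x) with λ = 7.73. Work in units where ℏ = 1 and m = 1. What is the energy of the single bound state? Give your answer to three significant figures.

E = -29.9

For x ≠ 0 the bound state is ψ ∝ e^{−κ|x|}; integrating the TISE across the delta gives the cusp condition 2κ = 2mλ/ℏ², so κ = 7.730.
Then E = −ℏ²κ²/(2m) = −mλ²/(2ℏ²) = -29.88.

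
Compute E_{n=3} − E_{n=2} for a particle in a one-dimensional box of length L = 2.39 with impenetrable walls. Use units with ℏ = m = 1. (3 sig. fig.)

E_n = n²π²ℏ²/(2mL²), so ΔE = (3² − 2²) π²ℏ²/(2mL²).
ΔE = 5 × π² / (2 × 1 × 2.39²) = 4.320.

ΔE = 4.32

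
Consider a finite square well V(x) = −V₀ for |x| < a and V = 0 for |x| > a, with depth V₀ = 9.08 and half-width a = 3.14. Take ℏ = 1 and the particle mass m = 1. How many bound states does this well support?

The dimensionless depth is z₀ = a√(2mV₀)/ℏ = 3.14 × √(18.16) = 13.38.
The even/odd transcendental equations gain one root per π/2 in z₀, giving N = 1 + ⌊2z₀/π⌋ = 1 + ⌊8.519⌋ = 9.

N = 9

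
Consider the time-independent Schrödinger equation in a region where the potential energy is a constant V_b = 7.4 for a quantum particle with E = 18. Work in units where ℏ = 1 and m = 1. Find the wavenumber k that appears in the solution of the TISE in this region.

With E > V_b the solution is oscillatory, ψ ∝ e^{±ikx} with k = √(2m(E − V_b))/ℏ.
k = √(2 × 1 × 10.6) = 4.604.

k = 4.60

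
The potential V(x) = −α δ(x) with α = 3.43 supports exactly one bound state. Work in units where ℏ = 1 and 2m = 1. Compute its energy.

The bound state is ψ(x) = √κ e^{−κ|x|}. The derivative jump ψ'(0⁺) − ψ'(0⁻) = −(2mα/ℏ²)ψ(0) fixes κ = mα/ℏ² = 1.715.
Then E = −ℏ²κ²/(2m) = −mα²/(2ℏ²) = -2.941.

E = -2.94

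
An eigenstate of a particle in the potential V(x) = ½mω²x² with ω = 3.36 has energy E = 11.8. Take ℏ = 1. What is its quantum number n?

E_n = ℏω(n + ½) ⇒ n = E/(ℏω) − ½ = 11.8/3.36 − 0.5 = 3.012 → n = 3.

n = 3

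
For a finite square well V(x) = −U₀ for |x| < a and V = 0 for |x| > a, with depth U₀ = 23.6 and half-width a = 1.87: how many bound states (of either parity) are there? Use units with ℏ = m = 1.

N = 9

Define the well-strength parameter z₀ = (a/ℏ)√(2mU₀) = 1.87 × √(2·1·23.6) = 12.85.
A new bound state (alternating even/odd) appears each time z₀ passes a multiple of π/2, so N = ⌊2z₀/π⌋ + 1 = ⌊8.179⌋ + 1 = 9.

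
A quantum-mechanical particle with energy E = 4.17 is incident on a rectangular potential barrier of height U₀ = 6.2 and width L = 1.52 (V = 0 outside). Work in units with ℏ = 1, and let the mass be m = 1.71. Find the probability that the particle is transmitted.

T = 0.00117

Since E < U₀ the interior solution is evanescent with decay constant κ = √(2m(U₀ − E))/ℏ = 2.635.
κL = 4.005, sinh(κL) = 27.43.
Matching ψ, ψ′ at both faces gives T = [1 + U₀² sinh²(κL) / (4E(U₀ − E))]⁻¹ = 1/855.0 = 0.00117.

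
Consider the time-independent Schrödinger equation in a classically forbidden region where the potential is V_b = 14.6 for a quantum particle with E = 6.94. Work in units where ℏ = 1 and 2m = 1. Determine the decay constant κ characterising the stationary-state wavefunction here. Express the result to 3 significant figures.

κ = 2.77

Since E < V_b the TISE in this region is ψ'' = κ²ψ with κ = √(2m(V_b − E))/ℏ.
κ = √(2 × 0.5 × 7.66) = 2.768.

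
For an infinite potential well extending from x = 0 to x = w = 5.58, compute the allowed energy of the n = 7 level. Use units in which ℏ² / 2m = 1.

The infinite-well eigenfunctions ψ_n = √(2/w) sin(nπx/w) vanish at both walls, giving E_n = n²π²ℏ²/(2mw²).
E_7 = 7² × π² / (2 × 0.5 × 5.58²) = 15.53.

E = 15.5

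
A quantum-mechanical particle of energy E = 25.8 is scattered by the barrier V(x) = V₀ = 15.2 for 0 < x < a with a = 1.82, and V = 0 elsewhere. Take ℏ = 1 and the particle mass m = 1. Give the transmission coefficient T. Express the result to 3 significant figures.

T = 0.864

Above the barrier the interior wavenumber is k₂ = √(2m(E − V₀))/ℏ = 4.604, giving phase k₂a = 8.380.
Matching at both interfaces gives T⁻¹ = 1 + V₀² sin²(k₂a) / [4E(E − V₀)] = 1.158, hence T = 0.864.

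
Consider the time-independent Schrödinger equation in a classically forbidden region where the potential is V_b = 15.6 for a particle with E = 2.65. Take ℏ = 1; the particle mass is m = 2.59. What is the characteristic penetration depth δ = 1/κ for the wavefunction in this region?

δ = 0.122

Since E < V_b the TISE in this region is ψ'' = κ²ψ with κ = √(2m(V_b − E))/ℏ.
κ = √(2 × 2.59 × 12.95) = 8.190. The penetration depth is δ = 1/κ = 0.122.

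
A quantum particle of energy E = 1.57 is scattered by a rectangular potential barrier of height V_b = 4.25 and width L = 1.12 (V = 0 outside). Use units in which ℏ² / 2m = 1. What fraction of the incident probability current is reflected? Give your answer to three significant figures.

E < V_b: inside the barrier ψ ∝ e^{±κx} with κ = √(2m(V_b − E))/ℏ = 1.637.
κL = 1.834, sinh(κL) = 3.048.
The exact tunnelling result is T⁻¹ = 1 + V_b² sinh²(κL) / [4E(V_b − E)] = 10.97, so T = 0.0912.
R = 1 − T = 0.909.

R = 0.909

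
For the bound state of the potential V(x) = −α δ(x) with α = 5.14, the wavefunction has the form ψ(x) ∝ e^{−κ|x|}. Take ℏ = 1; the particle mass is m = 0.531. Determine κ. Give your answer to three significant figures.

κ = 2.73

Integrate −(ℏ²/2m)ψ'' − αδ(x)ψ = Eψ from −ε to +ε: the ψ'' term gives ψ'(0⁺) − ψ'(0⁻) and the δ term gives −(2mα/ℏ²)ψ(0).
With ψ ∝ e^{−κ|x|} this yields −2κ = −2mα/ℏ², so κ = mα/ℏ² = 2.729.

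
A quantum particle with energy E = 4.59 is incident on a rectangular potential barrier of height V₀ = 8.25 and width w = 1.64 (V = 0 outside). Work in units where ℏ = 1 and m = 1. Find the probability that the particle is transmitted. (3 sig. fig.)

T = 0.000553

Since E < V₀ the interior solution is evanescent with decay constant κ = √(2m(V₀ − E))/ℏ = 2.706.
κw = 4.437, sinh(κw) = 42.26.
Matching ψ, ψ′ at both faces gives T = [1 + V₀² sinh²(κw) / (4E(V₀ − E))]⁻¹ = 1/1810 = 0.000553.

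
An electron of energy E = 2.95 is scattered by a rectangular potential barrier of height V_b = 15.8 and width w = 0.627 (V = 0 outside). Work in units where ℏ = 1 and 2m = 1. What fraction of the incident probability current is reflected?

E < V_b: inside the barrier ψ ∝ e^{±κx} with κ = √(2m(V_b − E))/ℏ = 3.585.
κw = 2.248, sinh(κw) = 4.680.
The exact tunnelling result is T⁻¹ = 1 + V_b² sinh²(κw) / [4E(V_b − E)] = 37.05, so T = 0.0270.
R = 1 − T = 0.973.

R = 0.973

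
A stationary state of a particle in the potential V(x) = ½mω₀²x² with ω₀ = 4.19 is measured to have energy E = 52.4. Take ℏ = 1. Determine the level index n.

Invert E_n = (n + ½)ℏω₀: n = E/ℏω₀ − ½ = 12.006, so n = 12.

n = 12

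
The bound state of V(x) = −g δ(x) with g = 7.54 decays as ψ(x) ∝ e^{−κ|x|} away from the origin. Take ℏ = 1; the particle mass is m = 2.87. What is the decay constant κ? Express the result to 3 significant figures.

κ = 21.6

Integrating the TISE across x = 0 gives the cusp condition ψ'(0⁺) − ψ'(0⁻) = −(2mg/ℏ²)ψ(0).
With ψ ∝ e^{−κ|x|} this yields −2κ = −2mg/ℏ², so κ = mg/ℏ² = 21.64.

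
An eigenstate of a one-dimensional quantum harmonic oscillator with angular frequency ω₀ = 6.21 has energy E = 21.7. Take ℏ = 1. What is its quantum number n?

n = 3

E_n = ℏω₀(n + ½) ⇒ n = E/(ℏω₀) − ½ = 21.7/6.21 − 0.5 = 2.994 → n = 3.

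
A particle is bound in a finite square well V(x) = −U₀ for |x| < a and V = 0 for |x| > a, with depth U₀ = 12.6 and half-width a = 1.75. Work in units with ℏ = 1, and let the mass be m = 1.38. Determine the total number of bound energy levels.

Define the well-strength parameter z₀ = (a/ℏ)√(2mU₀) = 1.75 × √(2·1.38·12.6) = 10.32.
The even/odd transcendental equations gain one root per π/2 in z₀, giving N = 1 + ⌊2z₀/π⌋ = 1 + ⌊6.570⌋ = 7.

N = 7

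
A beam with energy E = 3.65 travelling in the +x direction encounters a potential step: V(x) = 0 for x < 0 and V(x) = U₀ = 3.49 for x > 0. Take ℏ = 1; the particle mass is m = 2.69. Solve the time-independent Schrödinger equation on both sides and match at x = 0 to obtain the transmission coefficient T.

T = 0.573

On each side the TISE gives plane waves with k = √(2m(E − V))/ℏ: k₁ = √(2·2.69·3.65) = 4.431, k₂ = √(2·2.69·0.16) = 0.9278.
Matching ψ and ψ′ at x = 0 gives r = (k₁ − k₂)/(k₁ + k₂), so R = r² = 0.4274 and T = 1 − R = 0.5726.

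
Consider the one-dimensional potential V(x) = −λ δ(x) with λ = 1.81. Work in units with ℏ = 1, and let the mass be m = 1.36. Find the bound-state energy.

The bound state is ψ(x) = √κ e^{−κ|x|}. The derivative jump ψ'(0⁺) − ψ'(0⁻) = −(2mλ/ℏ²)ψ(0) fixes κ = mλ/ℏ² = 2.462.
Then E = −ℏ²κ²/(2m) = −mλ²/(2ℏ²) = -2.228.

E = -2.23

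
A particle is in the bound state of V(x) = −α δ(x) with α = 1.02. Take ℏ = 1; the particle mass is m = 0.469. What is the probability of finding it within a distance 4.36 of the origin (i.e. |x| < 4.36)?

P = 0.985

The normalised bound state is ψ = √κ e^{−κ|x|} with κ = mα/ℏ² = 0.4784.
P(|x| < d) = ∫_{−d}^{d} κ e^{−2κ|x|} dx = 1 − e^{−2κd} = 1 − e^{−4.171} = 0.9846.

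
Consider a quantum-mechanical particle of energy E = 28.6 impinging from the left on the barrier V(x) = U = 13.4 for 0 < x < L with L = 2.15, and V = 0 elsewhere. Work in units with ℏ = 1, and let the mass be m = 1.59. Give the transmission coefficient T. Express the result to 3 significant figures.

T = 0.953

E > U: inside the barrier k₂ = √(2m(E − U))/ℏ = 6.952, k₂L = 14.95.
T = [1 + U² sin²(k₂L) / (4E(E − U))]⁻¹ = 1/1.049 = 0.953.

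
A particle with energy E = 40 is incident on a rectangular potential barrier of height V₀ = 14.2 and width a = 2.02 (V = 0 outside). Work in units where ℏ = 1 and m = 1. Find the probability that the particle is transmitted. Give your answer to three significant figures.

T = 0.959

E > V₀: inside the barrier k₂ = √(2m(E − V₀))/ℏ = 7.183, k₂a = 14.51.
Matching at both interfaces gives T⁻¹ = 1 + V₀² sin²(k₂a) / [4E(E − V₀)] = 1.042, hence T = 0.959.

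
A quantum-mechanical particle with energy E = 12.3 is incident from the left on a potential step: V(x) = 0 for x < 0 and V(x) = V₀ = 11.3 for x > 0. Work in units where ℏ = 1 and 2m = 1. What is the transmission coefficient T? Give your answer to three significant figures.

The wavenumbers are k₁ = √(2mE)/ℏ = 3.507 on the left and k₂ = √(2m(E − V₀))/ℏ = 1.000 on the right.
Matching ψ and ψ′ at x = 0 gives r = (k₁ − k₂)/(k₁ + k₂), so R = r² = 0.3094 and T = 1 − R = 0.6906.

T = 0.691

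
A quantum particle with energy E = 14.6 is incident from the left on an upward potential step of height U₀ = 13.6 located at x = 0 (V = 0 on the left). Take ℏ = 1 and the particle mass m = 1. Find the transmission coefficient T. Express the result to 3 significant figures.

On each side the TISE gives plane waves with k = √(2m(E − V))/ℏ: k₁ = √(2·1·14.6) = 5.404, k₂ = √(2·1·1) = 1.414.
Matching ψ and ψ′ at x = 0 gives r = (k₁ − k₂)/(k₁ + k₂), so R = r² = 0.3424 and T = 1 − R = 0.6576.

T = 0.658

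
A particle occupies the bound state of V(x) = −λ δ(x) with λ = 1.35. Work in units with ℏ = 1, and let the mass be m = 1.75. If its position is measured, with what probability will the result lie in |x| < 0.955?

The normalised bound state is ψ = √κ e^{−κ|x|} with κ = mλ/ℏ² = 2.363.
P(|x| < d) = ∫_{−d}^{d} κ e^{−2κ|x|} dx = 1 − e^{−2κd} = 1 − e^{−4.512} = 0.9890.

P = 0.989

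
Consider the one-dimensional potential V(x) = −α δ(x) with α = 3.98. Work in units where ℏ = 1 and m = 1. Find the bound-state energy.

The bound state is ψ(x) = √κ e^{−κ|x|}. The derivative jump ψ'(0⁺) − ψ'(0⁻) = −(2mα/ℏ²)ψ(0) fixes κ = mα/ℏ² = 3.980.
Then E = −ℏ²κ²/(2m) = −mα²/(2ℏ²) = -7.920.

E = -7.92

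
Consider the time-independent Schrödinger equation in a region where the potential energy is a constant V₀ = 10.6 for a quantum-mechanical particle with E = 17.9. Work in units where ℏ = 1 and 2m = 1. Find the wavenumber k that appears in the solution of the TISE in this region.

k = 2.70

With E > V₀ the solution is oscillatory, ψ ∝ e^{±ikx} with k = √(2m(E − V₀))/ℏ.
k = √(2 × 0.5 × 7.3) = 2.702.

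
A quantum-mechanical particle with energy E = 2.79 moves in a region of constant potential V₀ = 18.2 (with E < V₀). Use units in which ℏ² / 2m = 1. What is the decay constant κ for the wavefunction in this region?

Since E < V₀ the TISE in this region is ψ'' = κ²ψ with κ = √(2m(V₀ − E))/ℏ.
κ = √(2 × 0.5 × 15.41) = 3.926.

κ = 3.93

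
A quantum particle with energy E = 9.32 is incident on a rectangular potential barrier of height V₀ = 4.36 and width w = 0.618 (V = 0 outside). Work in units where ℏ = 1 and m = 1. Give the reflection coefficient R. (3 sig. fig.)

E > V₀: inside the barrier k₂ = √(2m(E − V₀))/ℏ = 3.150, k₂w = 1.946.
T = [1 + V₀² sin²(k₂w) / (4E(E − V₀))]⁻¹ = 1/1.089 = 0.918.
R = 1 − T = 0.0817.

R = 0.0817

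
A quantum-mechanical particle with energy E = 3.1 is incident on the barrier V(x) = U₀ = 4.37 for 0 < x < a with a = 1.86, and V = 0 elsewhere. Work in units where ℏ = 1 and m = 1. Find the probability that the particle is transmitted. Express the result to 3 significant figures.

T = 0.00875

E < U₀: inside the barrier ψ ∝ e^{±κx} with κ = √(2m(U₀ − E))/ℏ = 1.594.
κa = 2.964, sinh(κa) = 9.665.
Matching ψ, ψ′ at both faces gives T = [1 + U₀² sinh²(κa) / (4E(U₀ − E))]⁻¹ = 1/114.3 = 0.00875.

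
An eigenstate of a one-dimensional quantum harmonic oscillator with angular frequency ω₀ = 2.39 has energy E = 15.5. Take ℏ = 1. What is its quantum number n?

n = 6

E_n = ℏω₀(n + ½) ⇒ n = E/(ℏω₀) − ½ = 15.5/2.39 − 0.5 = 5.985 → n = 6.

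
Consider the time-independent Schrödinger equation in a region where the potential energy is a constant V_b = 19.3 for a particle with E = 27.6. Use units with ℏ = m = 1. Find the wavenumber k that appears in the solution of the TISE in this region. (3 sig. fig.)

With E > V_b the solution is oscillatory, ψ ∝ e^{±ikx} with k = √(2m(E − V_b))/ℏ.
k = √(2 × 1 × 8.3) = 4.074.

k = 4.07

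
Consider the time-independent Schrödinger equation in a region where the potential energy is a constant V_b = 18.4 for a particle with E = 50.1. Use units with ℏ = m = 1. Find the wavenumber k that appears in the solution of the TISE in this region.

k = 7.96

With E > V_b the solution is oscillatory, ψ ∝ e^{±ikx} with k = √(2m(E − V_b))/ℏ.
k = √(2 × 1 × 31.7) = 7.962.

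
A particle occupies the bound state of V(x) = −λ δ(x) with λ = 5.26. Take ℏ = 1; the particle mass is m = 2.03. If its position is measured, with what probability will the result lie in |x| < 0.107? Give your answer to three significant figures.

P = 0.898

The normalised bound state is ψ = √κ e^{−κ|x|} with κ = mλ/ℏ² = 10.68.
P(|x| < d) = ∫_{−d}^{d} κ e^{−2κ|x|} dx = 1 − e^{−2κd} = 1 − e^{−2.285} = 0.8982.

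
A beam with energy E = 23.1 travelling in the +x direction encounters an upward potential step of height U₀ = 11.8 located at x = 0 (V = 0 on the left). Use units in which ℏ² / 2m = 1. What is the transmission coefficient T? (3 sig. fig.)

T = 0.969

On each side the TISE gives plane waves with k = √(2m(E − V))/ℏ: k₁ = √(2·½·23.1) = 4.806, k₂ = √(2·½·11.3) = 3.362.
Matching ψ and ψ′ at x = 0 gives r = (k₁ − k₂)/(k₁ + k₂), so R = r² = 0.03129 and T = 1 − R = 0.9687.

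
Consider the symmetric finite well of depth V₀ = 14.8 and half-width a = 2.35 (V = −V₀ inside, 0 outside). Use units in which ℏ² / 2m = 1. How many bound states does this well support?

The dimensionless depth is z₀ = a√(2mV₀)/ℏ = 2.35 × √(14.80) = 9.041.
The even/odd transcendental equations gain one root per π/2 in z₀, giving N = 1 + ⌊2z₀/π⌋ = 1 + ⌊5.755⌋ = 6.

N = 6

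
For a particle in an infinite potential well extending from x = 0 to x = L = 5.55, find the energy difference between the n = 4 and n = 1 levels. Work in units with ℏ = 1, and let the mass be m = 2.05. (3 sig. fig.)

E_n = n²π²ℏ²/(2mL²), so ΔE = (4² − 1²) π²ℏ²/(2mL²).
ΔE = 15 × π² / (2 × 2.05 × 5.55²) = 1.172.

ΔE = 1.17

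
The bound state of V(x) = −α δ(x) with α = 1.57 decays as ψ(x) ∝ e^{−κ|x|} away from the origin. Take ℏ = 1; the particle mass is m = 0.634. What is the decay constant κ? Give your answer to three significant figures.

Integrating the TISE across x = 0 gives the cusp condition ψ'(0⁺) − ψ'(0⁻) = −(2mα/ℏ²)ψ(0).
With ψ ∝ e^{−κ|x|} this yields −2κ = −2mα/ℏ², so κ = mα/ℏ² = 0.9954.

κ = 0.995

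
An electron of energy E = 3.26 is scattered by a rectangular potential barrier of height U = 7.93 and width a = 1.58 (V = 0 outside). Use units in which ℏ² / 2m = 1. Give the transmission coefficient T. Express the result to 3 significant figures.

Since E < U the interior solution is evanescent with decay constant κ = √(2m(U − E))/ℏ = 2.161.
κa = 3.414, sinh(κa) = 15.18.
Matching ψ, ψ′ at both faces gives T = [1 + U² sinh²(κa) / (4E(U − E))]⁻¹ = 1/239.1 = 0.00418.

T = 0.00418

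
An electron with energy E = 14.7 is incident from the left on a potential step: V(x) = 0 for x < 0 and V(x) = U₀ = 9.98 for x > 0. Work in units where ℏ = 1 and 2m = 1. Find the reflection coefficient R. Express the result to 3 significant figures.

R = 0.0765

On each side the TISE gives plane waves with k = √(2m(E − V))/ℏ: k₁ = √(2·½·14.7) = 3.834, k₂ = √(2·½·4.72) = 2.173.
Continuity of ψ and ψ′ at the step yields the reflection amplitude r = (k₁ − k₂)/(k₁ + k₂) = 0.2766; thus R = |r|² = 0.07651, T = 0.9235.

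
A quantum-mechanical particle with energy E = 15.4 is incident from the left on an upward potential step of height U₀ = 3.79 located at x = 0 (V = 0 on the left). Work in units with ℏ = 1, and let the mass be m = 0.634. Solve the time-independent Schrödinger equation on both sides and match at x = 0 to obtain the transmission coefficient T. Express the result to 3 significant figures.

T = 0.995

On each side the TISE gives plane waves with k = √(2m(E − V))/ℏ: k₁ = √(2·0.634·15.4) = 4.419, k₂ = √(2·0.634·11.61) = 3.837.
Continuity of ψ and ψ′ at the step yields the reflection amplitude r = (k₁ − k₂)/(k₁ + k₂) = 0.07051; thus R = |r|² = 0.004971, T = 0.9950.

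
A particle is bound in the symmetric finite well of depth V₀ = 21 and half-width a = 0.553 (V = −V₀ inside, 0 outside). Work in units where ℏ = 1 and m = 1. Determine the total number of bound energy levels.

The dimensionless depth is z₀ = a√(2mV₀)/ℏ = 0.553 × √(42.00) = 3.584.
A new bound state (alternating even/odd) appears each time z₀ passes a multiple of π/2, so N = ⌊2z₀/π⌋ + 1 = ⌊2.282⌋ + 1 = 3.

N = 3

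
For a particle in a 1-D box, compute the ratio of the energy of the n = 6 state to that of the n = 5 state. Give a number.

Since E_n ∝ n², the ratio is (6/5)² = 1.44.

1.44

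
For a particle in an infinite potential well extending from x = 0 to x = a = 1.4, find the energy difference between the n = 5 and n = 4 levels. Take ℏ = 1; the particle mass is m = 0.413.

ΔE = 54.9

E_n = n²π²ℏ²/(2ma²), so ΔE = (5² − 4²) π²ℏ²/(2ma²).
ΔE = 9 × π² / (2 × 0.413 × 1.4²) = 54.87.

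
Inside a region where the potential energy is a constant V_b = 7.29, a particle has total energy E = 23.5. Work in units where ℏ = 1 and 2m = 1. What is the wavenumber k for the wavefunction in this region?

k = 4.03

With E > V_b the solution is oscillatory, ψ ∝ e^{±ikx} with k = √(2m(E − V_b))/ℏ.
k = √(2 × 0.5 × 16.21) = 4.026.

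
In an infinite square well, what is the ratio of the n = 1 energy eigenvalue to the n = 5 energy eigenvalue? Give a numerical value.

E_n = n²π²ℏ²/(2mL²) so the ratio is n₂²/n₁² = 1/25 = 0.04.

0.04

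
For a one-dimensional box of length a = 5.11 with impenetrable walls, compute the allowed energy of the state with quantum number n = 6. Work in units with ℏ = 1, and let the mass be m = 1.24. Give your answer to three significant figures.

E = 5.49

Requiring ψ(0) = ψ(a) = 0 quantises k = nπ/a, hence E_n = ℏ²k²/2m = n²π²ℏ²/(2ma²).
E_6 = 6² × π² / (2 × 1.24 × 5.11²) = 5.487.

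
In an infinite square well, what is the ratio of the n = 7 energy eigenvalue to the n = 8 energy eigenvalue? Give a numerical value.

Since E_n ∝ n², the ratio is (7/8)² = 0.765625.

0.765625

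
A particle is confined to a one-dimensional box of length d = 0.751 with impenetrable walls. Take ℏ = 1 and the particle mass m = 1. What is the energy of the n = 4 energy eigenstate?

The infinite-well eigenfunctions ψ_n = √(2/d) sin(nπx/d) vanish at both walls, giving E_n = n²π²ℏ²/(2md²).
E_4 = 4² × π² / (2 × 1 × 0.751²) = 140.0.

E = 140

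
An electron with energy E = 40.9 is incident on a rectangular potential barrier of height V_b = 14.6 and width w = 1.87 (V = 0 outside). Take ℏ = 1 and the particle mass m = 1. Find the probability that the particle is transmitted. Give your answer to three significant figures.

T = 0.966

Above the barrier the interior wavenumber is k₂ = √(2m(E − V_b))/ℏ = 7.253, giving phase k₂w = 13.56.
Matching at both interfaces gives T⁻¹ = 1 + V_b² sin²(k₂w) / [4E(E − V_b)] = 1.035, hence T = 0.966.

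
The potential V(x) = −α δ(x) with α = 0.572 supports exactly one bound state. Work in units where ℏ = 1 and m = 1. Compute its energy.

The bound state is ψ(x) = √κ e^{−κ|x|}. The derivative jump ψ'(0⁺) − ψ'(0⁻) = −(2mα/ℏ²)ψ(0) fixes κ = mα/ℏ² = 0.5720.
Then E = −ℏ²κ²/(2m) = −mα²/(2ℏ²) = -0.1636.

E = -0.164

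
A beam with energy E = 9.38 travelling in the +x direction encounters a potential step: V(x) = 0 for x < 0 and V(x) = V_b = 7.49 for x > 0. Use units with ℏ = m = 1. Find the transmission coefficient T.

T = 0.855

On each side the TISE gives plane waves with k = √(2m(E − V))/ℏ: k₁ = √(2·1·9.38) = 4.331, k₂ = √(2·1·1.89) = 1.944.
Continuity of ψ and ψ′ at the step yields the reflection amplitude r = (k₁ − k₂)/(k₁ + k₂) = 0.3804; thus R = |r|² = 0.1447, T = 0.8553.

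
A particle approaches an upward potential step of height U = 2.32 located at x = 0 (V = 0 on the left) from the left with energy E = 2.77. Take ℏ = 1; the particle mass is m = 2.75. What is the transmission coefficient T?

On each side the TISE gives plane waves with k = √(2m(E − V))/ℏ: k₁ = √(2·2.75·2.77) = 3.903, k₂ = √(2·2.75·0.45) = 1.573.
Continuity of ψ and ψ′ at the step yields the reflection amplitude r = (k₁ − k₂)/(k₁ + k₂) = 0.4255; thus R = |r|² = 0.1810, T = 0.8190.

T = 0.819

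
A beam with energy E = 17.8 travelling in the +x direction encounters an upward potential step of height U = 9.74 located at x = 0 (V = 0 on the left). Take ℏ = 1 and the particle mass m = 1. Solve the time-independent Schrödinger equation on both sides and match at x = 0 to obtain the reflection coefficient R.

On each side the TISE gives plane waves with k = √(2m(E − V))/ℏ: k₁ = √(2·1·17.8) = 5.967, k₂ = √(2·1·8.06) = 4.015.
Continuity of ψ and ψ′ at the step yields the reflection amplitude r = (k₁ − k₂)/(k₁ + k₂) = 0.1955; thus R = |r|² = 0.03823, T = 0.9618.

R = 0.0382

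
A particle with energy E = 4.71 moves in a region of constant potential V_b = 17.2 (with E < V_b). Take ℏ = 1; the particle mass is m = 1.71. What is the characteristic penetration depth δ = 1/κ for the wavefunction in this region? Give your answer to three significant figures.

δ = 0.153

Since E < V_b the TISE in this region is ψ'' = κ²ψ with κ = √(2m(V_b − E))/ℏ.
κ = √(2 × 1.71 × 12.49) = 6.536. The penetration depth is δ = 1/κ = 0.153.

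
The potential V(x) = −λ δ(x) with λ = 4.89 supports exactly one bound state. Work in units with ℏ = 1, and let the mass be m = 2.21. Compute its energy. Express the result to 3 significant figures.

E = -26.4

The bound state is ψ(x) = √κ e^{−κ|x|}. The derivative jump ψ'(0⁺) − ψ'(0⁻) = −(2mλ/ℏ²)ψ(0) fixes κ = mλ/ℏ² = 10.81.
Then E = −ℏ²κ²/(2m) = −mλ²/(2ℏ²) = -26.42.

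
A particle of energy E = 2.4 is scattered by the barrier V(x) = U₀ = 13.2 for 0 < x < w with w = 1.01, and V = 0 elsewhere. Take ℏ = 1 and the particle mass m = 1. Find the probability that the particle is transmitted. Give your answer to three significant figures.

T = 0.000199

Since E < U₀ the interior solution is evanescent with decay constant κ = √(2m(U₀ − E))/ℏ = 4.648.
κw = 4.694, sinh(κw) = 54.64.
The exact tunnelling result is T⁻¹ = 1 + U₀² sinh²(κw) / [4E(U₀ − E)] = 5019, so T = 0.000199.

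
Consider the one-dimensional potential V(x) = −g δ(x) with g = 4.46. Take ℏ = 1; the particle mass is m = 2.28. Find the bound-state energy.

E = -22.7

For x ≠ 0 the bound state is ψ ∝ e^{−κ|x|}; integrating the TISE across the delta gives the cusp condition 2κ = 2mg/ℏ², so κ = 10.17.
Then E = −ℏ²κ²/(2m) = −mg²/(2ℏ²) = -22.68.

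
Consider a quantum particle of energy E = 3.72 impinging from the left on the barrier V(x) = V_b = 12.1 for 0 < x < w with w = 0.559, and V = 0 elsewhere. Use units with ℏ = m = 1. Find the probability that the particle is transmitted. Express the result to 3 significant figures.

T = 0.0345

E < V_b: inside the barrier ψ ∝ e^{±κx} with κ = √(2m(V_b − E))/ℏ = 4.094.
κw = 2.288, sinh(κw) = 4.879.
Matching ψ, ψ′ at both faces gives T = [1 + V_b² sinh²(κw) / (4E(V_b − E))]⁻¹ = 1/28.95 = 0.0345.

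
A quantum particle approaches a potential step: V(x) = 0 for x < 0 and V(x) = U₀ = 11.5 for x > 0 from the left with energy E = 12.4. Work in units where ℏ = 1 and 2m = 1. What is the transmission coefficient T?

T = 0.669

On each side the TISE gives plane waves with k = √(2m(E − V))/ℏ: k₁ = √(2·½·12.4) = 3.521, k₂ = √(2·½·0.9) = 0.9487.
Continuity of ψ and ψ′ at the step yields the reflection amplitude r = (k₁ − k₂)/(k₁ + k₂) = 0.5755; thus R = |r|² = 0.3312, T = 0.6688.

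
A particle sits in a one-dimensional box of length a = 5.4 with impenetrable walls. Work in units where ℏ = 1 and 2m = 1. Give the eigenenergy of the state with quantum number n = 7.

E = 16.6

Requiring ψ(0) = ψ(a) = 0 quantises k = nπ/a, hence E_n = ℏ²k²/2m = n²π²ℏ²/(2ma²).
E_7 = 7² × π² / (2 × 0.5 × 5.4²) = 16.58.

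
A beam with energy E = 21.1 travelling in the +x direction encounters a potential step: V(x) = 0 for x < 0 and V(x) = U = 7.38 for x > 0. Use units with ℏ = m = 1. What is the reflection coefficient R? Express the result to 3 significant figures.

On each side the TISE gives plane waves with k = √(2m(E − V))/ℏ: k₁ = √(2·1·21.1) = 6.496, k₂ = √(2·1·13.72) = 5.238.
Matching ψ and ψ′ at x = 0 gives r = (k₁ − k₂)/(k₁ + k₂), so R = r² = 0.01149 and T = 1 − R = 0.9885.

R = 0.0115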